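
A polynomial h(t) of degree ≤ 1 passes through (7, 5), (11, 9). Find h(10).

8

Write h(t) = at + b. Substituting each data point gives a linear system:
  7a + b = 5
  11a + b = 9
Solving the system yields a = 1, b = -2.
So h(t) = t - 2.
Then h(10) = 8.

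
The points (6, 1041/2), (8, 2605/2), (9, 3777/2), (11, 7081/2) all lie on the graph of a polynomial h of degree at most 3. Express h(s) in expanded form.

h(s) = 3s^3 - 4s^2 + 3s - 3/2

Write h(s) = as^3 + bs^2 + cs + d. Substituting each data point gives a linear system:
  216a + 36b + 6c + d = 1041/2
  512a + 64b + 8c + d = 2605/2
  729a + 81b + 9c + d = 3777/2
  1331a + 121b + 11c + d = 7081/2
Solving the system yields a = 3, b = -4, c = 3, d = -3/2.
So h(s) = 3s^3 - 4s^2 + 3s - 3/2.
Check: h(11) = 7081/2. ✓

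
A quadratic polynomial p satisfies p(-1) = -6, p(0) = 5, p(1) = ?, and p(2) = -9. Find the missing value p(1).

On equispaced nodes a degree-2 polynomial has vanishing third forward difference, so
  - p(-1) + 3·p(0) - 3·p(1) + p(2) = 0.
Substituting the known values and solving for p(1):
  -3·p(1) = -12
  p(1) = 4.

4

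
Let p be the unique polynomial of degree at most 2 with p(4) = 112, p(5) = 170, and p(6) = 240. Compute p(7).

322

Forward differences of the values at u = 4, 5, 6:
  p  : 112  170  240
  Δ  : 58  70
  Δ^2: 12
The second differences are constant, confirming degree 2.
Interpolating (Newton forward form) and evaluating at u = 7 gives p(7) = 322.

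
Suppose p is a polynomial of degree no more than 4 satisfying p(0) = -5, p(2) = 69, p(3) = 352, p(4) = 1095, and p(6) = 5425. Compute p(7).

Write p(t) = at^4 + bt^3 + ct^2 + dt + e. Substituting each data point gives a linear system:
  e = -5
  16a + 8b + 4c + 2d + e = 69
  81a + 27b + 9c + 3d + e = 352
  256a + 64b + 16c + 4d + e = 1095
  1296a + 216b + 36c + 6d + e = 5425
Solving the system yields a = 4, b = 1, c = 1, d = -1, e = -5.
So p(t) = 4t^4 + t^3 + t^2 - t - 5.
Then p(7) = 9984.

9984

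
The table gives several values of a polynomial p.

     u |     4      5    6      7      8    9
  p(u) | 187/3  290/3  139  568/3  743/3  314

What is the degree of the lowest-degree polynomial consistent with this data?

Forward differences of the values at u = 4, 5, 6, 7, 8, 9:
  p  : 187/3  290/3  139  568/3  743/3  314
  Δ  : 103/3  127/3  151/3  175/3  199/3
  Δ^2: 8  8  8  8
  Δ^3: 0  0  0
  Δ^4: 0  0
  Δ^5: 0
The second differences are constant (8) and nonzero, while all higher differences vanish, so the minimal degree is 2.

2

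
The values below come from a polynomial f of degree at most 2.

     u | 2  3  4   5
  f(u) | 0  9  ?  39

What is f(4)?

On equispaced nodes a degree-2 polynomial has vanishing third forward difference, so
  - f(2) + 3·f(3) - 3·f(4) + f(5) = 0.
Substituting the known values and solving for f(4):
  -3·f(4) = -66
  f(4) = 22.

22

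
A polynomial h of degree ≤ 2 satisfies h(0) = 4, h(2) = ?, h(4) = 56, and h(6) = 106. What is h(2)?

22

On equispaced nodes a degree-2 polynomial has vanishing third forward difference, so
  - h(0) + 3·h(2) - 3·h(4) + h(6) = 0.
Substituting the known values and solving for h(2):
  3·h(2) = 66
  h(2) = 22.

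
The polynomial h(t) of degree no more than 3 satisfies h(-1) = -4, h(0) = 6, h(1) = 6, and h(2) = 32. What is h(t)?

h(t) = 6t^3 - 5t^2 - t + 6

Using the Lagrange interpolation formula with nodes -1, 0, 1, 2:
  L_0(t) = t(t - 1)(t - 2) / -6
  L_1(t) = (t + 1)(t - 1)(t - 2) / 2
  L_2(t) = (t + 1)t(t - 2) / -2
  L_3(t) = (t + 1)t(t - 1) / 6
Then h(t) = -4·L_0(t) + 6·L_1(t) + 6·L_2(t) + 32·L_3(t).
Expanding and collecting terms gives h(t) = 6t^3 - 5t^2 - t + 6.
Check: h(-1) = -4. ✓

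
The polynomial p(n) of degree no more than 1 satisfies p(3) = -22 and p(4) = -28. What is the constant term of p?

Write p(n) = an + b. Substituting each data point gives a linear system:
  3a + b = -22
  4a + b = -28
Solving the system yields a = -6, b = -4.
So p(n) = -6n - 4.
The constant term is -4.

-4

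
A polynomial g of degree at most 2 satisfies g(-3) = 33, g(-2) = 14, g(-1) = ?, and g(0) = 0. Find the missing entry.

The 3 known points determine the degree-2 polynomial uniquely.
Write g(n) = an^2 + bn + c. Substituting each data point gives a linear system:
  9a - 3b + c = 33
  4a - 2b + c = 14
  c = 0
Solving the system yields a = 4, b = 1, c = 0.
So g(n) = 4n^2 + n.
Then g(-1) = 3.

3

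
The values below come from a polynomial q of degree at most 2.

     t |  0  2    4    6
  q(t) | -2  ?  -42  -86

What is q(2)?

-14

On equispaced nodes a degree-2 polynomial has vanishing third forward difference, so
  - q(0) + 3·q(2) - 3·q(4) + q(6) = 0.
Substituting the known values and solving for q(2):
  3·q(2) = -42
  q(2) = -14.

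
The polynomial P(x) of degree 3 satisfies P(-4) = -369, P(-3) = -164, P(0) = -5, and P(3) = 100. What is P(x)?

Write P(x) = ax^3 + bx^2 + cx + d. Substituting each data point gives a linear system:
  -64a + 16b - 4c + d = -369
  -27a + 9b - 3c + d = -164
  d = -5
  27a + 9b + 3c + d = 100
Solving the system yields a = 5, b = -3, c = -1, d = -5.
So P(x) = 5x^3 - 3x^2 - x - 5.
Check: P(-3) = -164. ✓

P(x) = 5x^3 - 3x^2 - x - 5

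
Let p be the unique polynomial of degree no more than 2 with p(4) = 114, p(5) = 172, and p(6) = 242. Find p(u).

p(u) = 6u^2 + 4u + 2

Write p(u) = au^2 + bu + c. Substituting each data point gives a linear system:
  16a + 4b + c = 114
  25a + 5b + c = 172
  36a + 6b + c = 242
Solving the system yields a = 6, b = 4, c = 2.
So p(u) = 6u² + 4u + 2.
Check: p(5) = 172. ✓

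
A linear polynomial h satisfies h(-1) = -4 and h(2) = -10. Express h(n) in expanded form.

h(n) = -2n - 6

Write h(n) = an + b. Substituting each data point gives a linear system:
  -a + b = -4
  2a + b = -10
Solving the system yields a = -2, b = -6.
So h(n) = -2n - 6.
Check: h(2) = -10. ✓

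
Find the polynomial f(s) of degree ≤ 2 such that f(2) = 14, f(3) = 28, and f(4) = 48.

Using the Lagrange interpolation formula with nodes 2, 3, 4:
  L_0(s) = (s - 3)(s - 4) / 2
  L_1(s) = (s - 2)(s - 4) / -1
  L_2(s) = (s - 2)(s - 3) / 2
Then f(s) = 14·L_0(s) + 28·L_1(s) + 48·L_2(s).
Expanding and collecting terms gives f(s) = 3s² - s + 4.
Check: f(2) = 14. ✓

f(s) = 3s^2 - s + 4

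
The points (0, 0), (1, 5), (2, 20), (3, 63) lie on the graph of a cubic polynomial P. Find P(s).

Write P(s) = as^3 + bs^2 + cs + d. Substituting each data point gives a linear system:
  d = 0
  a + b + c + d = 5
  8a + 4b + 2c + d = 20
  27a + 9b + 3c + d = 63
Solving the system yields a = 3, b = -4, c = 6, d = 0.
So P(s) = 3s³ - 4s² + 6s.
Check: P(3) = 63. ✓

P(s) = 3s^3 - 4s^2 + 6s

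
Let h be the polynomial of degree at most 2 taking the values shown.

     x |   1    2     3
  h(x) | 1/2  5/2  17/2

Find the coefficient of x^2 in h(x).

Write h(x) = ax^2 + bx + c. Substituting each data point gives a linear system:
  a + b + c = 1/2
  4a + 2b + c = 5/2
  9a + 3b + c = 17/2
Solving the system yields a = 2, b = -4, c = 5/2.
So h(x) = 2x² - 4x + 5/2.
The leading coefficient is 2.

2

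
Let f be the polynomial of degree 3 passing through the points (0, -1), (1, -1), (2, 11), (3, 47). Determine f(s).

Write f(s) = as^3 + bs^2 + cs + d. Substituting each data point gives a linear system:
  d = -1
  a + b + c + d = -1
  8a + 4b + 2c + d = 11
  27a + 9b + 3c + d = 47
Solving the system yields a = 2, b = 0, c = -2, d = -1.
So f(s) = 2s^3 - 2s - 1.
Check: f(0) = -1. ✓

f(s) = 2s^3 - 2s - 1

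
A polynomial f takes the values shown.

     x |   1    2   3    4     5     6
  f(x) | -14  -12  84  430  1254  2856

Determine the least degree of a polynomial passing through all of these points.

Forward differences of the values at x = 1, 2, 3, 4, 5, 6:
  f  : -14  -12  84  430  1254  2856
  Δ  : 2  96  346  824  1602
  Δ^2: 94  250  478  778
  Δ^3: 156  228  300
  Δ^4: 72  72
  Δ^5: 0
The fourth differences are constant (72) and nonzero, while all higher differences vanish, so the minimal degree is 4.

4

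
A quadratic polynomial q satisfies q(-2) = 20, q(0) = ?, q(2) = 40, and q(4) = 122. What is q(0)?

On equispaced nodes a degree-2 polynomial has vanishing third forward difference, so
  - q(-2) + 3·q(0) - 3·q(2) + q(4) = 0.
Substituting the known values and solving for q(0):
  3·q(0) = 18
  q(0) = 6.

6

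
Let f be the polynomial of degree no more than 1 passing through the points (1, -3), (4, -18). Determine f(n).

f(n) = -5n + 2

Using the Lagrange interpolation formula with nodes 1, 4:
  L_0(n) = (n - 4) / -3
  L_1(n) = (n - 1) / 3
Then f(n) = -3·L_0(n) - 18·L_1(n).
Expanding and collecting terms gives f(n) = -5n + 2.
Check: f(4) = -18. ✓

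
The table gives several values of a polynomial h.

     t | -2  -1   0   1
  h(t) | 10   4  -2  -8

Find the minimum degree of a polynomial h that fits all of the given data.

1

Forward differences of the values at t = -2, -1, 0, 1:
  h  : 10  4  -2  -8
  Δ  : -6  -6  -6
  Δ^2: 0  0
  Δ^3: 0
The first differences are constant (-6) and nonzero, while all higher differences vanish, so the minimal degree is 1.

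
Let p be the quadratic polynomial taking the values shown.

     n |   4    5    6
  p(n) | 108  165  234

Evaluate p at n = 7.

Forward differences of the values at n = 4, 5, 6:
  p  : 108  165  234
  Δ  : 57  69
  Δ^2: 12
The second differences are constant, confirming degree 2.
Interpolating (Newton forward form) and evaluating at n = 7 gives p(7) = 315.

315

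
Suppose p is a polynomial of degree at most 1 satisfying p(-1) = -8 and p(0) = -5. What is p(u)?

Using the Lagrange interpolation formula with nodes -1, 0:
  L_0(u) = u / -1
  L_1(u) = (u + 1) / 1
Then p(u) = -8·L_0(u) - 5·L_1(u).
Expanding and collecting terms gives p(u) = 3u - 5.
Check: p(-1) = -8. ✓

p(u) = 3u - 5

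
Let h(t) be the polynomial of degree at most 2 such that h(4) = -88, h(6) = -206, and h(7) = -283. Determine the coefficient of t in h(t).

1

Write h(t) = at^2 + bt + c. Substituting each data point gives a linear system:
  16a + 4b + c = -88
  36a + 6b + c = -206
  49a + 7b + c = -283
Solving the system yields a = -6, b = 1, c = 4.
So h(t) = -6t^2 + t + 4.
The coefficient of t is 1.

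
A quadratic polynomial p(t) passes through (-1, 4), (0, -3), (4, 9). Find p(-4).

49

Write p(t) = at^2 + bt + c. Substituting each data point gives a linear system:
  a - b + c = 4
  c = -3
  16a + 4b + c = 9
Solving the system yields a = 2, b = -5, c = -3.
So p(t) = 2t^2 - 5t - 3.
Then p(-4) = 49.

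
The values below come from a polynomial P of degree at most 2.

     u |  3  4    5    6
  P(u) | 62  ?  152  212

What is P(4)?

The 3 known points determine the degree-2 polynomial uniquely.
Write P(u) = au^2 + bu + c. Substituting each data point gives a linear system:
  9a + 3b + c = 62
  25a + 5b + c = 152
  36a + 6b + c = 212
Solving the system yields a = 5, b = 5, c = 2.
So P(u) = 5u^2 + 5u + 2.
Then P(4) = 102.

102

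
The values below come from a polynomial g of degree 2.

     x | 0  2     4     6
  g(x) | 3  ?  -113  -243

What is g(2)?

The 3 known points determine the degree-2 polynomial uniquely.
Write g(x) = ax^2 + bx + c. Substituting each data point gives a linear system:
  c = 3
  16a + 4b + c = -113
  36a + 6b + c = -243
Solving the system yields a = -6, b = -5, c = 3.
So g(x) = -6x² - 5x + 3.
Then g(2) = -31.

-31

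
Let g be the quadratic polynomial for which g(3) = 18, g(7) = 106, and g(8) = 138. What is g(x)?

g(x) = 2x^2 + 2x - 6

Write g(x) = ax^2 + bx + c. Substituting each data point gives a linear system:
  9a + 3b + c = 18
  49a + 7b + c = 106
  64a + 8b + c = 138
Solving the system yields a = 2, b = 2, c = -6.
So g(x) = 2x^2 + 2x - 6.
Check: g(7) = 106. ✓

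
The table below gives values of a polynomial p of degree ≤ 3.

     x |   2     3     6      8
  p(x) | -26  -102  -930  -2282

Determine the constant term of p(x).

Write p(x) = ax^3 + bx^2 + cx + d. Substituting each data point gives a linear system:
  8a + 4b + 2c + d = -26
  27a + 9b + 3c + d = -102
  216a + 36b + 6c + d = -930
  512a + 64b + 8c + d = -2282
Solving the system yields a = -5, b = 5, c = -6, d = 6.
So p(x) = -5x^3 + 5x^2 - 6x + 6.
The constant term is 6.

6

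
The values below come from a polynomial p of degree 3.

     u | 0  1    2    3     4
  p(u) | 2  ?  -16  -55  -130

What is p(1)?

-1

On equispaced nodes a degree-3 polynomial has vanishing fourth forward difference, so
  p(0) - 4·p(1) + 6·p(2) - 4·p(3) + p(4) = 0.
Substituting the known values and solving for p(1):
  -4·p(1) = 4
  p(1) = -1.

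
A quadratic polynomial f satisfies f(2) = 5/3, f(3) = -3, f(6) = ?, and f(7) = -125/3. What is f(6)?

-29

The 3 known points determine the degree-2 polynomial uniquely.
Write f(u) = au^2 + bu + c. Substituting each data point gives a linear system:
  4a + 2b + c = 5/3
  9a + 3b + c = -3
  49a + 7b + c = -125/3
Solving the system yields a = -1, b = 1/3, c = 5.
So f(u) = -u^2 + (1/3)u + 5.
Then f(6) = -29.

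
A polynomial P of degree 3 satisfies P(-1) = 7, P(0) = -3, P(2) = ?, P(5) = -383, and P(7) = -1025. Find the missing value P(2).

-35

The 4 known points determine the degree-3 polynomial uniquely.
Write P(x) = ax^3 + bx^2 + cx + d. Substituting each data point gives a linear system:
  -a + b - c + d = 7
  d = -3
  125a + 25b + 5c + d = -383
  343a + 49b + 7c + d = -1025
Solving the system yields a = -3, b = 1, c = -6, d = -3.
So P(x) = -3x^3 + x^2 - 6x - 3.
Then P(2) = -35.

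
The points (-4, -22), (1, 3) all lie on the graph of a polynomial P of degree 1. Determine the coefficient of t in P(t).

5

Write P(t) = at + b. Substituting each data point gives a linear system:
  -4a + b = -22
  a + b = 3
Solving the system yields a = 5, b = -2.
So P(t) = 5t - 2.
The leading coefficient is 5.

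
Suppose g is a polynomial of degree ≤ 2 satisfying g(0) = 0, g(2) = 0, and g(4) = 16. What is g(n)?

g(n) = 2n^2 - 4n

Write g(n) = an^2 + bn + c. Substituting each data point gives a linear system:
  c = 0
  4a + 2b + c = 0
  16a + 4b + c = 16
Solving the system yields a = 2, b = -4, c = 0.
So g(n) = 2n² - 4n.
Check: g(2) = 0. ✓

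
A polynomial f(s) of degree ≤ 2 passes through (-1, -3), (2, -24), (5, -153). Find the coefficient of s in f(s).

-1

Write f(s) = as^2 + bs + c. Substituting each data point gives a linear system:
  a - b + c = -3
  4a + 2b + c = -24
  25a + 5b + c = -153
Solving the system yields a = -6, b = -1, c = 2.
So f(s) = -6s² - s + 2.
The coefficient of s is -1.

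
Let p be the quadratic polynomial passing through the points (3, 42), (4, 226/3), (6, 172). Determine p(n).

Using the Lagrange interpolation formula with nodes 3, 4, 6:
  L_0(n) = (n - 4)(n - 6) / 3
  L_1(n) = (n - 3)(n - 6) / -2
  L_2(n) = (n - 3)(n - 4) / 6
Then p(n) = 42·L_0(n) + 226/3·L_1(n) + 172·L_2(n).
Expanding and collecting terms gives p(n) = 5n^2 - (5/3)n + 2.
Check: p(3) = 42. ✓

p(n) = 5n^2 - (5/3)n + 2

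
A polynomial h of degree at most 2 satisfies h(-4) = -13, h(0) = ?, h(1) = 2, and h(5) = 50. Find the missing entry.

-5

The 3 known points determine the degree-2 polynomial uniquely.
Write h(n) = an^2 + bn + c. Substituting each data point gives a linear system:
  16a - 4b + c = -13
  a + b + c = 2
  25a + 5b + c = 50
Solving the system yields a = 1, b = 6, c = -5.
So h(n) = n^2 + 6n - 5.
Then h(0) = -5.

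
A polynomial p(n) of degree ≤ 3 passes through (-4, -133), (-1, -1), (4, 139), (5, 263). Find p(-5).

Write p(n) = an^3 + bn^2 + cn + d. Substituting each data point gives a linear system:
  -64a + 16b - 4c + d = -133
  -a + b - c + d = -1
  64a + 16b + 4c + d = 139
  125a + 25b + 5c + d = 263
Solving the system yields a = 2, b = 0, c = 2, d = 3.
So p(n) = 2n³ + 2n + 3.
Then p(-5) = -257.

-257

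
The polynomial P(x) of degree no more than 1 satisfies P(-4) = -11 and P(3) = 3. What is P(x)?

P(x) = 2x - 3

Using the Lagrange interpolation formula with nodes -4, 3:
  L_0(x) = (x - 3) / -7
  L_1(x) = (x + 4) / 7
Then P(x) = -11·L_0(x) + 3·L_1(x).
Expanding and collecting terms gives P(x) = 2x - 3.
Check: P(-4) = -11. ✓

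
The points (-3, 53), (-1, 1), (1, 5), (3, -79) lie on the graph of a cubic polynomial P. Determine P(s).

Using the Lagrange interpolation formula with nodes -3, -1, 1, 3:
  L_0(s) = (s + 1)(s - 1)(s - 3) / -48
  L_1(s) = (s + 3)(s - 1)(s - 3) / 16
  L_2(s) = (s + 3)(s + 1)(s - 3) / -16
  L_3(s) = (s + 3)(s + 1)(s - 1) / 48
Then P(s) = 53·L_0(s) + 1·L_1(s) + 5·L_2(s) - 79·L_3(s).
Expanding and collecting terms gives P(s) = -3s^3 - 2s^2 + 5s + 5.
Check: P(-1) = 1. ✓

P(s) = -3s^3 - 2s^2 + 5s + 5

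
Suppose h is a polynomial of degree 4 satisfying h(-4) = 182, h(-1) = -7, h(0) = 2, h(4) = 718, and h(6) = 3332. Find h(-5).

Using the Lagrange interpolation formula with nodes -4, -1, 0, 4, 6:
  L_0(t) = (t + 1)t(t - 4)(t - 6) / 960
  L_1(t) = (t + 4)t(t - 4)(t - 6) / -105
  L_2(t) = (t + 4)(t + 1)(t - 4)(t - 6) / 96
  L_3(t) = (t + 4)(t + 1)t(t - 6) / -320
  L_4(t) = (t + 4)(t + 1)t(t - 4) / 840
Then h(t) = 182·L_0(t) - 7·L_1(t) + 2·L_2(t) + 718·L_3(t) + 3332·L_4(t).
Expanding and collecting terms gives h(t) = 2t^4 + 4t^3 - 4t^2 + 3t + 2.
Evaluating at t = -5: h(-5) = 637.

637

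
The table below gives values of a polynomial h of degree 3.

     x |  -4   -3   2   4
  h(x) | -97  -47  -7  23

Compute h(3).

1

Using the Lagrange interpolation formula with nodes -4, -3, 2, 4:
  L_0(x) = (x + 3)(x - 2)(x - 4) / -48
  L_1(x) = (x + 4)(x - 2)(x - 4) / 35
  L_2(x) = (x + 4)(x + 3)(x - 4) / -60
  L_3(x) = (x + 4)(x + 3)(x - 2) / 112
Then h(x) = -97·L_0(x) - 47·L_1(x) - 7·L_2(x) + 23·L_3(x).
Expanding and collecting terms gives h(x) = x^3 - 2x^2 - x - 5.
Evaluating at x = 3: h(3) = 1.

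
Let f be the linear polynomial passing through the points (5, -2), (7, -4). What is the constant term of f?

Write f(n) = an + b. Substituting each data point gives a linear system:
  5a + b = -2
  7a + b = -4
Solving the system yields a = -1, b = 3.
So f(n) = -n + 3.
The constant term is 3.

3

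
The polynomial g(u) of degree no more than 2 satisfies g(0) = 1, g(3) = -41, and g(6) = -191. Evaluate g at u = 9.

Using the Lagrange interpolation formula with nodes 0, 3, 6:
  L_0(u) = (u - 3)(u - 6) / 18
  L_1(u) = u(u - 6) / -9
  L_2(u) = u(u - 3) / 18
Then g(u) = 1·L_0(u) - 41·L_1(u) - 191·L_2(u).
Expanding and collecting terms gives g(u) = -6u^2 + 4u + 1.
Evaluating at u = 9: g(9) = -449.

-449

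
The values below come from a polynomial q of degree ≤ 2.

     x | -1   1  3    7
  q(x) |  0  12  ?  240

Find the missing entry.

The 3 known points determine the degree-2 polynomial uniquely.
Write q(x) = ax^2 + bx + c. Substituting each data point gives a linear system:
  a - b + c = 0
  a + b + c = 12
  49a + 7b + c = 240
Solving the system yields a = 4, b = 6, c = 2.
So q(x) = 4x^2 + 6x + 2.
Then q(3) = 56.

56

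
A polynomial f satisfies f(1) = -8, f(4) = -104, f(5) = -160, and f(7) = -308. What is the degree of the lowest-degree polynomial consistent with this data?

Divided differences on the nodes 1, 4, 5, 7:
  order 0: -8  -104  -160  -308
  order 1: -32  -56  -74
  order 2: -6  -6
  order 3: 0
The order-2 divided differences are all -6 (nonzero) and every higher order vanishes, so the data lies on a polynomial of degree exactly 2.

2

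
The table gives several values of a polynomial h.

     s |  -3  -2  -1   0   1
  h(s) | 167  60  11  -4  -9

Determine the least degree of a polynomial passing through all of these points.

3

Forward differences of the values at s = -3, -2, -1, 0, 1:
  h  : 167  60  11  -4  -9
  Δ  : -107  -49  -15  -5
  Δ^2: 58  34  10
  Δ^3: -24  -24
  Δ^4: 0
The third differences are constant (-24) and nonzero, while all higher differences vanish, so the minimal degree is 3.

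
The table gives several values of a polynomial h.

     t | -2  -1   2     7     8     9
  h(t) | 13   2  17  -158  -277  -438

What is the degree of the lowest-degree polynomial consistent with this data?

3

Divided differences on the nodes -2, -1, 2, 7, 8, 9:
  order 0: 13  2  17  -158  -277  -438
  order 1: -11  5  -35  -119  -161
  order 2: 4  -5  -14  -21
  order 3: -1  -1  -1
  order 4: 0  0
  order 5: 0
The order-3 divided differences are all -1 (nonzero) and every higher order vanishes, so the data lies on a polynomial of degree exactly 3.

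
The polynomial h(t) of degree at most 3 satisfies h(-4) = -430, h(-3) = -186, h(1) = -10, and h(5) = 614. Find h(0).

-6

Write h(t) = at^3 + bt^2 + ct + d. Substituting each data point gives a linear system:
  -64a + 16b - 4c + d = -430
  -27a + 9b - 3c + d = -186
  a + b + c + d = -10
  125a + 25b + 5c + d = 614
Solving the system yields a = 6, b = -4, c = -6, d = -6.
So h(t) = 6t³ - 4t² - 6t - 6.
Then h(0) = -6.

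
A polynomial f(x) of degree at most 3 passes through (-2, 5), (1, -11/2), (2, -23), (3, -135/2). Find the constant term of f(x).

Write f(x) = ax^3 + bx^2 + cx + d. Substituting each data point gives a linear system:
  -8a + 4b - 2c + d = 5
  a + b + c + d = -11/2
  8a + 4b + 2c + d = -23
  27a + 9b + 3c + d = -135/2
Solving the system yields a = -2, b = -3/2, c = 1, d = -3.
So f(x) = -2x^3 - (3/2)x^2 + x - 3.
The constant term is -3.

-3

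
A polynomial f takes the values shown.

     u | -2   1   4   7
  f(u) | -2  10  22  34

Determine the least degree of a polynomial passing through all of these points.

Forward differences of the values at u = -2, 1, 4, 7:
  f  : -2  10  22  34
  Δ  : 12  12  12
  Δ^2: 0  0
  Δ^3: 0
The first differences are constant (12) and nonzero, while all higher differences vanish, so the minimal degree is 1.

1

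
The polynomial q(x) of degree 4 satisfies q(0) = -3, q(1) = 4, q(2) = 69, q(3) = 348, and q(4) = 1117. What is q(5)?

2772

Forward differences of the values at x = 0, 1, 2, 3, 4:
  q  : -3  4  69  348  1117
  Δ  : 7  65  279  769
  Δ^2: 58  214  490
  Δ^3: 156  276
  Δ^4: 120
The fourth differences are constant, confirming degree 4.
Interpolating (Newton forward form) and evaluating at x = 5 gives q(5) = 2772.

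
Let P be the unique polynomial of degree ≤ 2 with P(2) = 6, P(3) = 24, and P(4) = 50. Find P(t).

P(t) = 4t^2 - 2t - 6

Using the Lagrange interpolation formula with nodes 2, 3, 4:
  L_0(t) = (t - 3)(t - 4) / 2
  L_1(t) = (t - 2)(t - 4) / -1
  L_2(t) = (t - 2)(t - 3) / 2
Then P(t) = 6·L_0(t) + 24·L_1(t) + 50·L_2(t).
Expanding and collecting terms gives P(t) = 4t^2 - 2t - 6.
Check: P(4) = 50. ✓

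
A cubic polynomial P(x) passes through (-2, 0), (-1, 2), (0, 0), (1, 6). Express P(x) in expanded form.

Write P(x) = ax^3 + bx^2 + cx + d. Substituting each data point gives a linear system:
  -8a + 4b - 2c + d = 0
  -a + b - c + d = 2
  d = 0
  a + b + c + d = 6
Solving the system yields a = 2, b = 4, c = 0, d = 0.
So P(x) = 2x^3 + 4x^2.
Check: P(1) = 6. ✓

P(x) = 2x^3 + 4x^2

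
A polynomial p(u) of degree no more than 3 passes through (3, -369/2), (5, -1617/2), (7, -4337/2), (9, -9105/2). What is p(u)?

p(u) = -6u^3 - 2u^2 - 2u + 3/2

Using the Lagrange interpolation formula with nodes 3, 5, 7, 9:
  L_0(u) = (u - 5)(u - 7)(u - 9) / -48
  L_1(u) = (u - 3)(u - 7)(u - 9) / 16
  L_2(u) = (u - 3)(u - 5)(u - 9) / -16
  L_3(u) = (u - 3)(u - 5)(u - 7) / 48
Then p(u) = -369/2·L_0(u) - 1617/2·L_1(u) - 4337/2·L_2(u) - 9105/2·L_3(u).
Expanding and collecting terms gives p(u) = -6u^3 - 2u^2 - 2u + 3/2.
Check: p(9) = -9105/2. ✓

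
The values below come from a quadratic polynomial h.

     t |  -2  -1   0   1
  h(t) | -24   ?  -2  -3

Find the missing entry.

-9

The 3 known points determine the degree-2 polynomial uniquely.
Write h(t) = at^2 + bt + c. Substituting each data point gives a linear system:
  4a - 2b + c = -24
  c = -2
  a + b + c = -3
Solving the system yields a = -4, b = 3, c = -2.
So h(t) = -4t^2 + 3t - 2.
Then h(-1) = -9.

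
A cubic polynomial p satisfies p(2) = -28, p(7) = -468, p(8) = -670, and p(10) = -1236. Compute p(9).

Using the Lagrange interpolation formula with nodes 2, 7, 8, 10:
  L_0(x) = (x - 7)(x - 8)(x - 10) / -240
  L_1(x) = (x - 2)(x - 8)(x - 10) / 15
  L_2(x) = (x - 2)(x - 7)(x - 10) / -12
  L_3(x) = (x - 2)(x - 7)(x - 8) / 48
Then p(x) = -28·L_0(x) - 468·L_1(x) - 670·L_2(x) - 1236·L_3(x).
Expanding and collecting terms gives p(x) = -x^3 - 2x^2 - 3x - 6.
Evaluating at x = 9: p(9) = -924.

-924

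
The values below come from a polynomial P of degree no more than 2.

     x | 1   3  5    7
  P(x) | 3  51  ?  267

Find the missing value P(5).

On equispaced nodes a degree-2 polynomial has vanishing third forward difference, so
  - P(1) + 3·P(3) - 3·P(5) + P(7) = 0.
Substituting the known values and solving for P(5):
  -3·P(5) = -417
  P(5) = 139.

139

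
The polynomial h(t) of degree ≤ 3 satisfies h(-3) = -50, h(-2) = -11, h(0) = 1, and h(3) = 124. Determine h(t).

Using the Lagrange interpolation formula with nodes -3, -2, 0, 3:
  L_0(t) = (t + 2)t(t - 3) / -18
  L_1(t) = (t + 3)t(t - 3) / 10
  L_2(t) = (t + 3)(t + 2)(t - 3) / -18
  L_3(t) = (t + 3)(t + 2)t / 90
Then h(t) = -50·L_0(t) - 11·L_1(t) + 1·L_2(t) + 124·L_3(t).
Expanding and collecting terms gives h(t) = 3t^3 + 4t^2 + 2t + 1.
Check: h(0) = 1. ✓

h(t) = 3t^3 + 4t^2 + 2t + 1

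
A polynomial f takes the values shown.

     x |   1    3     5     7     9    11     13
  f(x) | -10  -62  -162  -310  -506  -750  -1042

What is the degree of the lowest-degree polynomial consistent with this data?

2

Forward differences of the values at x = 1, 3, 5, 7, 9, 11, 13:
  f  : -10  -62  -162  -310  -506  -750  -1042
  Δ  : -52  -100  -148  -196  -244  -292
  Δ^2: -48  -48  -48  -48  -48
  Δ^3: 0  0  0  0
  Δ^4: 0  0  0
  Δ^5: 0  0
  Δ^6: 0
The second differences are constant (-48) and nonzero, while all higher differences vanish, so the minimal degree is 2.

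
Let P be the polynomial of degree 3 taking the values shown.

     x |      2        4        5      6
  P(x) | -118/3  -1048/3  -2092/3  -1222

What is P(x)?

P(x) = -6x^3 + (5/3)x^2 + 3x - 4

Using the Lagrange interpolation formula with nodes 2, 4, 5, 6:
  L_0(x) = (x - 4)(x - 5)(x - 6) / -24
  L_1(x) = (x - 2)(x - 5)(x - 6) / 4
  L_2(x) = (x - 2)(x - 4)(x - 6) / -3
  L_3(x) = (x - 2)(x - 4)(x - 5) / 8
Then P(x) = -118/3·L_0(x) - 1048/3·L_1(x) - 2092/3·L_2(x) - 1222·L_3(x).
Expanding and collecting terms gives P(x) = -6x^3 + (5/3)x^2 + 3x - 4.
Check: P(4) = -1048/3. ✓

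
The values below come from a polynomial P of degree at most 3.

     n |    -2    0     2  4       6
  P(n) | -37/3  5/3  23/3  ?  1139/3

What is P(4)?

The 4 known points determine the degree-3 polynomial uniquely.
Write P(n) = an^3 + bn^2 + cn + d. Substituting each data point gives a linear system:
  -8a + 4b - 2c + d = -37/3
  d = 5/3
  8a + 4b + 2c + d = 23/3
  216a + 36b + 6c + d = 1139/3
Solving the system yields a = 2, b = -1, c = -3, d = 5/3.
So P(n) = 2n^3 - n^2 - 3n + 5/3.
Then P(4) = 305/3.

305/3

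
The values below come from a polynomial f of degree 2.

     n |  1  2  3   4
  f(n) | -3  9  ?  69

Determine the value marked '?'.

33

The 3 known points determine the degree-2 polynomial uniquely.
Write f(n) = an^2 + bn + c. Substituting each data point gives a linear system:
  a + b + c = -3
  4a + 2b + c = 9
  16a + 4b + c = 69
Solving the system yields a = 6, b = -6, c = -3.
So f(n) = 6n^2 - 6n - 3.
Then f(3) = 33.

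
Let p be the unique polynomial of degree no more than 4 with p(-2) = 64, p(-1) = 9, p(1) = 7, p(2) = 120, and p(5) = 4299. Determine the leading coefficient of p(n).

6

Write p(n) = an^4 + bn^3 + cn^2 + dn + e. Substituting each data point gives a linear system:
  16a - 8b + 4c - 2d + e = 64
  a - b + c - d + e = 9
  a + b + c + d + e = 7
  16a + 8b + 4c + 2d + e = 120
  625a + 125b + 25c + 5d + e = 4299
Solving the system yields a = 6, b = 5, c = -2, d = -6, e = 4.
So p(n) = 6n^4 + 5n^3 - 2n^2 - 6n + 4.
The leading coefficient is 6.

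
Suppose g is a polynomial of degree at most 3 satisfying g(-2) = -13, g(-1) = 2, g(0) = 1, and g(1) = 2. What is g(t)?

g(t) = 3t^3 + t^2 - 3t + 1

Write g(t) = at^3 + bt^2 + ct + d. Substituting each data point gives a linear system:
  -8a + 4b - 2c + d = -13
  -a + b - c + d = 2
  d = 1
  a + b + c + d = 2
Solving the system yields a = 3, b = 1, c = -3, d = 1.
So g(t) = 3t^3 + t^2 - 3t + 1.
Check: g(1) = 2. ✓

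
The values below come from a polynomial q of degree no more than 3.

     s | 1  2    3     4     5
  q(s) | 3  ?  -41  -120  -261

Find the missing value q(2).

-6

The 4 known points determine the degree-3 polynomial uniquely.
Write q(s) = as^3 + bs^2 + cs + d. Substituting each data point gives a linear system:
  a + b + c + d = 3
  27a + 9b + 3c + d = -41
  64a + 16b + 4c + d = -120
  125a + 25b + 5c + d = -261
Solving the system yields a = -3, b = 5, c = -3, d = 4.
So q(s) = -3s^3 + 5s^2 - 3s + 4.
Then q(2) = -6.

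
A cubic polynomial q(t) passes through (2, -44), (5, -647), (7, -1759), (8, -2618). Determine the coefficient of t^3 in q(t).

-5

Write q(t) = at^3 + bt^2 + ct + d. Substituting each data point gives a linear system:
  8a + 4b + 2c + d = -44
  125a + 25b + 5c + d = -647
  343a + 49b + 7c + d = -1759
  512a + 64b + 8c + d = -2618
Solving the system yields a = -5, b = -1, c = 1, d = -2.
So q(t) = -5t³ - t² + t - 2.
The leading coefficient is -5.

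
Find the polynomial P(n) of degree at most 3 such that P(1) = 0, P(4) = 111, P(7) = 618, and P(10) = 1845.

Using the Lagrange interpolation formula with nodes 1, 4, 7, 10:
  L_0(n) = (n - 4)(n - 7)(n - 10) / -162
  L_1(n) = (n - 1)(n - 7)(n - 10) / 54
  L_2(n) = (n - 1)(n - 4)(n - 10) / -54
  L_3(n) = (n - 1)(n - 4)(n - 7) / 162
Then P(n) = 0·L_0(n) + 111·L_1(n) + 618·L_2(n) + 1845·L_3(n).
Expanding and collecting terms gives P(n) = 2n³ - 2n² + 5n - 5.
Check: P(7) = 618. ✓

P(n) = 2n^3 - 2n^2 + 5n - 5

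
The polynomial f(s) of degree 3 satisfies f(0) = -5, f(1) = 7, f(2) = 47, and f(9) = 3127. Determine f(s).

f(s) = 4s^3 + 2s^2 + 6s - 5

Write f(s) = as^3 + bs^2 + cs + d. Substituting each data point gives a linear system:
  d = -5
  a + b + c + d = 7
  8a + 4b + 2c + d = 47
  729a + 81b + 9c + d = 3127
Solving the system yields a = 4, b = 2, c = 6, d = -5.
So f(s) = 4s³ + 2s² + 6s - 5.
Check: f(0) = -5. ✓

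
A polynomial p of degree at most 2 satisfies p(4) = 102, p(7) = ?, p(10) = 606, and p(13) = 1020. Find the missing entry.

On equispaced nodes a degree-2 polynomial has vanishing third forward difference, so
  - p(4) + 3·p(7) - 3·p(10) + p(13) = 0.
Substituting the known values and solving for p(7):
  3·p(7) = 900
  p(7) = 300.

300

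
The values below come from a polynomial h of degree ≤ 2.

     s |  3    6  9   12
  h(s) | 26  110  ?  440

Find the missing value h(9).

248

The 3 known points determine the degree-2 polynomial uniquely.
Write h(s) = as^2 + bs + c. Substituting each data point gives a linear system:
  9a + 3b + c = 26
  36a + 6b + c = 110
  144a + 12b + c = 440
Solving the system yields a = 3, b = 1, c = -4.
So h(s) = 3s^2 + s - 4.
Then h(9) = 248.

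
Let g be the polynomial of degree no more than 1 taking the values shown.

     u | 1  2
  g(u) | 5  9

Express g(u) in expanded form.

Write g(u) = au + b. Substituting each data point gives a linear system:
  a + b = 5
  2a + b = 9
Solving the system yields a = 4, b = 1.
So g(u) = 4u + 1.
Check: g(1) = 5. ✓

g(u) = 4u + 1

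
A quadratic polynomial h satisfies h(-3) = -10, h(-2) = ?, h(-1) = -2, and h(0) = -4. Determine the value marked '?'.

On equispaced nodes a degree-2 polynomial has vanishing third forward difference, so
  - h(-3) + 3·h(-2) - 3·h(-1) + h(0) = 0.
Substituting the known values and solving for h(-2):
  3·h(-2) = -12
  h(-2) = -4.

-4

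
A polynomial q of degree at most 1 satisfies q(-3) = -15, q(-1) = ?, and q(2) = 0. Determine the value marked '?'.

The 2 known points determine the degree-1 polynomial uniquely.
Write q(s) = as + b. Substituting each data point gives a linear system:
  -3a + b = -15
  2a + b = 0
Solving the system yields a = 3, b = -6.
So q(s) = 3s - 6.
Then q(-1) = -9.

-9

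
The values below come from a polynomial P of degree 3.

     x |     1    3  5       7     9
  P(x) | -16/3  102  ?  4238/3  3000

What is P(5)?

1532/3

On equispaced nodes a degree-3 polynomial has vanishing fourth forward difference, so
  P(1) - 4·P(3) + 6·P(5) - 4·P(7) + P(9) = 0.
Substituting the known values and solving for P(5):
  6·P(5) = 3064
  P(5) = 1532/3.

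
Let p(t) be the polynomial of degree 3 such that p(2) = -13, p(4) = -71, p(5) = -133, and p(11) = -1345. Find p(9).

-741

Write p(t) = at^3 + bt^2 + ct + d. Substituting each data point gives a linear system:
  8a + 4b + 2c + d = -13
  64a + 16b + 4c + d = -71
  125a + 25b + 5c + d = -133
  1331a + 121b + 11c + d = -1345
Solving the system yields a = -1, b = 0, c = -1, d = -3.
So p(t) = -t^3 - t - 3.
Then p(9) = -741.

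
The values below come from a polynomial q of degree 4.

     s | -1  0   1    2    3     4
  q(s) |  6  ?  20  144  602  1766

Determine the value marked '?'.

On equispaced nodes a degree-4 polynomial has vanishing fifth forward difference, so
  - q(-1) + 5·q(0) - 10·q(1) + 10·q(2) - 5·q(3) + q(4) = 0.
Substituting the known values and solving for q(0):
  5·q(0) = 10
  q(0) = 2.

2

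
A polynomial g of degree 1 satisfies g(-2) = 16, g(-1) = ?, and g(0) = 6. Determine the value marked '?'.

11

The 2 known points determine the degree-1 polynomial uniquely.
Write g(u) = au + b. Substituting each data point gives a linear system:
  -2a + b = 16
  b = 6
Solving the system yields a = -5, b = 6.
So g(u) = -5u + 6.
Then g(-1) = 11.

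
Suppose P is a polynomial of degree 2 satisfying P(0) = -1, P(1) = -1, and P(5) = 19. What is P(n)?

Write P(n) = an^2 + bn + c. Substituting each data point gives a linear system:
  c = -1
  a + b + c = -1
  25a + 5b + c = 19
Solving the system yields a = 1, b = -1, c = -1.
So P(n) = n^2 - n - 1.
Check: P(1) = -1. ✓

P(n) = n^2 - n - 1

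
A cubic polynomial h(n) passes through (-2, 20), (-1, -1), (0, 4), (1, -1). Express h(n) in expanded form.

h(n) = -6n^3 - 5n^2 + 6n + 4

Using the Lagrange interpolation formula with nodes -2, -1, 0, 1:
  L_0(n) = (n + 1)n(n - 1) / -6
  L_1(n) = (n + 2)n(n - 1) / 2
  L_2(n) = (n + 2)(n + 1)(n - 1) / -2
  L_3(n) = (n + 2)(n + 1)n / 6
Then h(n) = 20·L_0(n) - 1·L_1(n) + 4·L_2(n) - 1·L_3(n).
Expanding and collecting terms gives h(n) = -6n³ - 5n² + 6n + 4.
Check: h(1) = -1. ✓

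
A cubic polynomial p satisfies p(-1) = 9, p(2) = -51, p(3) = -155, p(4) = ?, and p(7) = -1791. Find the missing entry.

-351

The 4 known points determine the degree-3 polynomial uniquely.
Write p(x) = ax^3 + bx^2 + cx + d. Substituting each data point gives a linear system:
  -a + b - c + d = 9
  8a + 4b + 2c + d = -51
  27a + 9b + 3c + d = -155
  343a + 49b + 7c + d = -1791
Solving the system yields a = -5, b = -1, c = -4, d = 1.
So p(x) = -5x^3 - x^2 - 4x + 1.
Then p(4) = -351.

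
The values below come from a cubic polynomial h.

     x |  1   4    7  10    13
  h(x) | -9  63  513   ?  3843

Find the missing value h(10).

1665

On equispaced nodes a degree-3 polynomial has vanishing fourth forward difference, so
  h(1) - 4·h(4) + 6·h(7) - 4·h(10) + h(13) = 0.
Substituting the known values and solving for h(10):
  -4·h(10) = -6660
  h(10) = 1665.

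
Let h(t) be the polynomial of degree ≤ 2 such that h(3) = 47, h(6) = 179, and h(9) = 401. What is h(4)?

Using the Lagrange interpolation formula with nodes 3, 6, 9:
  L_0(t) = (t - 6)(t - 9) / 18
  L_1(t) = (t - 3)(t - 9) / -9
  L_2(t) = (t - 3)(t - 6) / 18
Then h(t) = 47·L_0(t) + 179·L_1(t) + 401·L_2(t).
Expanding and collecting terms gives h(t) = 5t^2 - t + 5.
Evaluating at t = 4: h(4) = 81.

81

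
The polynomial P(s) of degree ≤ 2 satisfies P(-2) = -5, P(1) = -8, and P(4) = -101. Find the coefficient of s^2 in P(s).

Write P(s) = as^2 + bs + c. Substituting each data point gives a linear system:
  4a - 2b + c = -5
  a + b + c = -8
  16a + 4b + c = -101
Solving the system yields a = -5, b = -6, c = 3.
So P(s) = -5s^2 - 6s + 3.
The leading coefficient is -5.

-5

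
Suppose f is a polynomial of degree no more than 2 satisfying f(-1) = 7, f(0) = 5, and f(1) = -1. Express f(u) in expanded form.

Write f(u) = au^2 + bu + c. Substituting each data point gives a linear system:
  a - b + c = 7
  c = 5
  a + b + c = -1
Solving the system yields a = -2, b = -4, c = 5.
So f(u) = -2u^2 - 4u + 5.
Check: f(0) = 5. ✓

f(u) = -2u^2 - 4u + 5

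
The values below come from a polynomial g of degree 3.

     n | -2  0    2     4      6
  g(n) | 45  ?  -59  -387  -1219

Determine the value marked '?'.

5

The 4 known points determine the degree-3 polynomial uniquely.
Write g(n) = an^3 + bn^2 + cn + d. Substituting each data point gives a linear system:
  -8a + 4b - 2c + d = 45
  8a + 4b + 2c + d = -59
  64a + 16b + 4c + d = -387
  216a + 36b + 6c + d = -1219
Solving the system yields a = -5, b = -3, c = -6, d = 5.
So g(n) = -5n^3 - 3n^2 - 6n + 5.
Then g(0) = 5.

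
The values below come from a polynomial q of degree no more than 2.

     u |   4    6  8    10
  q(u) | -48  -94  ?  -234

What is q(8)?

-156

The 3 known points determine the degree-2 polynomial uniquely.
Write q(u) = au^2 + bu + c. Substituting each data point gives a linear system:
  16a + 4b + c = -48
  36a + 6b + c = -94
  100a + 10b + c = -234
Solving the system yields a = -2, b = -3, c = -4.
So q(u) = -2u^2 - 3u - 4.
Then q(8) = -156.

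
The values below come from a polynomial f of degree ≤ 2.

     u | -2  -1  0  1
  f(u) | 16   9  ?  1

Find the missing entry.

4

The 3 known points determine the degree-2 polynomial uniquely.
Write f(u) = au^2 + bu + c. Substituting each data point gives a linear system:
  4a - 2b + c = 16
  a - b + c = 9
  a + b + c = 1
Solving the system yields a = 1, b = -4, c = 4.
So f(u) = u^2 - 4u + 4.
Then f(0) = 4.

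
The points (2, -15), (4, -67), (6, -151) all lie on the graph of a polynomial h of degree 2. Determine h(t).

h(t) = -4t^2 - 2t + 5

Write h(t) = at^2 + bt + c. Substituting each data point gives a linear system:
  4a + 2b + c = -15
  16a + 4b + c = -67
  36a + 6b + c = -151
Solving the system yields a = -4, b = -2, c = 5.
So h(t) = -4t^2 - 2t + 5.
Check: h(2) = -15. ✓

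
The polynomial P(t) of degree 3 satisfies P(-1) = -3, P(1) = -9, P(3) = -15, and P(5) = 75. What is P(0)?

0

Forward differences of the values at t = -1, 1, 3, 5:
  P  : -3  -9  -15  75
  Δ  : -6  -6  90
  Δ^2: 0  96
  Δ^3: 96
The third differences are constant, confirming degree 3.
Interpolating (Newton forward form) and evaluating at t = 0 gives P(0) = 0.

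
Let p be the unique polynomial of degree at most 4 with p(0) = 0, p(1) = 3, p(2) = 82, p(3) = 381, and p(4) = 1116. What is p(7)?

9177

Using the Lagrange interpolation formula with nodes 0, 1, 2, 3, 4:
  L_0(x) = (x - 1)(x - 2)(x - 3)(x - 4) / 24
  L_1(x) = x(x - 2)(x - 3)(x - 4) / -6
  L_2(x) = x(x - 1)(x - 3)(x - 4) / 4
  L_3(x) = x(x - 1)(x - 2)(x - 4) / -6
  L_4(x) = x(x - 1)(x - 2)(x - 3) / 24
Then p(x) = 0·L_0(x) + 3·L_1(x) + 82·L_2(x) + 381·L_3(x) + 1116·L_4(x).
Expanding and collecting terms gives p(x) = 3x^4 + 6x^3 - x^2 - 5x.
Evaluating at x = 7: p(7) = 9177.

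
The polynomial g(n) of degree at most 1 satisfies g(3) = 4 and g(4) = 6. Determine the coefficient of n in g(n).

2

Write g(n) = an + b. Substituting each data point gives a linear system:
  3a + b = 4
  4a + b = 6
Solving the system yields a = 2, b = -2.
So g(n) = 2n - 2.
The leading coefficient is 2.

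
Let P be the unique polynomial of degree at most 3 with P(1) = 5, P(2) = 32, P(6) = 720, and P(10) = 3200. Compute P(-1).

Using the Lagrange interpolation formula with nodes 1, 2, 6, 10:
  L_0(t) = (t - 2)(t - 6)(t - 10) / -45
  L_1(t) = (t - 1)(t - 6)(t - 10) / 32
  L_2(t) = (t - 1)(t - 2)(t - 10) / -80
  L_3(t) = (t - 1)(t - 2)(t - 6) / 288
Then P(t) = 5·L_0(t) + 32·L_1(t) + 720·L_2(t) + 3200·L_3(t).
Expanding and collecting terms gives P(t) = 3t³ + 2t².
Evaluating at t = -1: P(-1) = -1.

-1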